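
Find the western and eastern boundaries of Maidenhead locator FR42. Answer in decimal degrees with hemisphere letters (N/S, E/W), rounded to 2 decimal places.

72.00° W, 70.00° W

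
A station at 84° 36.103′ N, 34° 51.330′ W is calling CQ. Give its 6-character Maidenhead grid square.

HR24no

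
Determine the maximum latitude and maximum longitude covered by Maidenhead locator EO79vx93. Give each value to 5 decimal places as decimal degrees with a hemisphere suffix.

59.97500° N, 84.16667° W

Field E=4, O=14: +4·20° lon, +14·10° lat → SW at lon -100°, lat 50°.
Square 7, 9: +7·2° lon, +9·1° lat → SW at lon -86°, lat 59°.
Subsquare v=21, x=23: +21·0.0833333° lon, +23·0.0416667° lat → SW at lon -84.25°, lat 59.9583°.
Extended square 9, 3: +9·0.00833333° lon, +3·0.00416667° lat → SW at lon -84.175°, lat 59.9708°.
Cell spans 0.00833333° lon × 0.00416667° lat. NE corner is SW corner plus one full cell.
latitude 59.97500° N, longitude 84.16667° W.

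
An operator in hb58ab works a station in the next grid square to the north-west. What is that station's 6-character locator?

HB48xc

Longitude subsquare a = 0; −1 → -1, wraps to 23 = x, carry into square.
Longitude square 5; −1 → 4.
Latitude subsquare b = 1; +1 → 2 = c.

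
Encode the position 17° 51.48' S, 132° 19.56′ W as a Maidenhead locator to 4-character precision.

Add 180° to longitude and 90° to latitude: 47.67, 72.14.
Field (20°×10°, letters A–R): 47.67/20 → 2 → C, 72.14/10 → 7 → H; chars CH.
Square (2°×1°, digits 0–9): 7.67/2 → 3, 2.14/1 → 2; chars 32.

CH32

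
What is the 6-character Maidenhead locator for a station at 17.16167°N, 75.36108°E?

Offset from 180°W / 90°S: lon 255.3611°, lat 107.1617°.
Field (20°×10°, letters A–R): 255.3611/20 → 12 → M, 107.1617/10 → 10 → K; chars MK.
Square (2°×1°, digits 0–9): 15.3611/2 → 7, 7.1617/1 → 7; chars 77.
Subsquare (5′×2.5′, letters a–x): 1.3611/0.0833333 → 16 → q, 0.1617/0.0416667 → 3 → d; chars qd.

MK77qd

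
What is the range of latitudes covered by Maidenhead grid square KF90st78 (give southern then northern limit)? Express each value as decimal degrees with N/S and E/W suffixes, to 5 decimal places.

39.17500° S, 39.17083° S

Field K=10, F=5: +10·20° lon, +5·10° lat → SW at lon 20°, lat -40°.
Square 9, 0: +9·2° lon, +0·1° lat → SW at lon 38°, lat -40°.
Subsquare s=18, t=19: +18·0.0833333° lon, +19·0.0416667° lat → SW at lon 39.5°, lat -39.2083°.
Extended square 7, 8: +7·0.00833333° lon, +8·0.00416667° lat → SW at lon 39.5583°, lat -39.175°.
Cell spans 0.00833333° lon × 0.00416667° lat.
south 39.17500° S, north 39.17083° S.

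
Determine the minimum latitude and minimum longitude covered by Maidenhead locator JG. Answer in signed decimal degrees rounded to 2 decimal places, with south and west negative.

Field J=9, G=6: +9·20° lon, +6·10° lat → SW at lon 0°, lat -30°.
latitude -30.00, longitude 0.00.

-30.00, 0.00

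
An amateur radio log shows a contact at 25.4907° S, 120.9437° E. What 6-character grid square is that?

Add 180° to longitude and 90° to latitude: 300.9437, 64.5093.
Field: 300.9437/20 → 15 → P, 64.5093/10 → 6 → G; chars PG.
Square: 0.9437/2 → 0, 4.5093/1 → 4; chars 04.
Subsquare: 0.9437/0.0833333 → 11 → l, 0.5093/0.0416667 → 12 → m; chars lm.

PG04lm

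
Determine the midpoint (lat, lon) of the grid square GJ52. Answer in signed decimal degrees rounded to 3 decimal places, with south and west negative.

2.500, -49.000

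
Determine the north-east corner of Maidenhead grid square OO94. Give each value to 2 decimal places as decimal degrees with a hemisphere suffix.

Field O=14, O=14: +14·20° lon, +14·10° lat → SW at lon 100°, lat 50°.
Square 9, 4: +9·2° lon, +4·1° lat → SW at lon 118°, lat 54°.
Cell spans 2° lon × 1° lat. NE corner is SW corner plus one full cell.
latitude 55.00° N, longitude 120.00° E.

55.00° N, 120.00° E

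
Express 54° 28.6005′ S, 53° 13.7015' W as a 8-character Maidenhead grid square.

GD35jm25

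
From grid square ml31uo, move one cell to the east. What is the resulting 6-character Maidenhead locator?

Longitude subsquare u = 20; +1 → 21 = v.
The latitude characters are unchanged.

ML31vo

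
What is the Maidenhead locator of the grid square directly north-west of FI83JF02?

FI83if93

Longitude extended square 0; −1 → -1, wraps to 9, carry into subsquare.
Longitude subsquare j = 9; −1 → 8 = i.
Latitude extended square 2; +1 → 3.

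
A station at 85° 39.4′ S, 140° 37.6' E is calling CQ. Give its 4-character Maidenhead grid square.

QA04

Offset from 180°W / 90°S: lon 320.63°, lat 4.34°.
Field (20°×10°, letters A–R): 320.63/20 → 16 → Q, 4.34/10 → 0 → A; chars QA.
Square (2°×1°, digits 0–9): 0.63/2 → 0, 4.34/1 → 4; chars 04.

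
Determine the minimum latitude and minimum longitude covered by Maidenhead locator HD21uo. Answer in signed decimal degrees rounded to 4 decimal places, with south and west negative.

-58.4167, -34.3333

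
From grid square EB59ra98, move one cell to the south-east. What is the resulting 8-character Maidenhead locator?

EB59sa07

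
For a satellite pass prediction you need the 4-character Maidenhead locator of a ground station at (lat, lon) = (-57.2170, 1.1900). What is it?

JD02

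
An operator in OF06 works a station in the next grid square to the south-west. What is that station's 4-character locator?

Longitude square 0; −1 → -1, wraps to 9, carry into field.
Longitude field O = 14; −1 → 13 = N.
Latitude square 6; −1 → 5.

NF95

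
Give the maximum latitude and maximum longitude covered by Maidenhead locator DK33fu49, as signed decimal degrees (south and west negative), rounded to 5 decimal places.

Field D=3, K=10: +3·20° lon, +10·10° lat → SW at lon -120°, lat 10°.
Square 3, 3: +3·2° lon, +3·1° lat → SW at lon -114°, lat 13°.
Subsquare f=5, u=20: +5·0.0833333° lon, +20·0.0416667° lat → SW at lon -113.583°, lat 13.8333°.
Extended square 4, 9: +4·0.00833333° lon, +9·0.00416667° lat → SW at lon -113.55°, lat 13.8708°.
Cell spans 0.00833333° lon × 0.00416667° lat. NE corner is SW corner plus one full cell.
latitude 13.87500, longitude -113.54167.

13.87500, -113.54167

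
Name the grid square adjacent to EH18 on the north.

Latitude square 8; +1 → 9.
The longitude characters are unchanged.

EH19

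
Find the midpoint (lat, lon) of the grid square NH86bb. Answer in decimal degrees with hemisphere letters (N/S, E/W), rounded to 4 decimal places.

13.9375° S, 96.1250° E

Field N=13, H=7: +13·20° lon, +7·10° lat → SW at lon 80°, lat -20°.
Square 8, 6: +8·2° lon, +6·1° lat → SW at lon 96°, lat -14°.
Subsquare b=1, b=1: +1·0.0833333° lon, +1·0.0416667° lat → SW at lon 96.0833°, lat -13.9583°.
Cell spans 0.0833333° lon × 0.0416667° lat. Centre is SW corner plus half of each.
latitude 13.9375° S, longitude 96.1250° E.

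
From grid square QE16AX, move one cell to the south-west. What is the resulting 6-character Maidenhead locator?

Longitude subsquare a = 0; −1 → -1, wraps to 23 = x, carry into square.
Longitude square 1; −1 → 0.
Latitude subsquare x = 23; −1 → 22 = w.

QE06xw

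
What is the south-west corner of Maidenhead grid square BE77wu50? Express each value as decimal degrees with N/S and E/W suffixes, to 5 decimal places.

Field B=1, E=4: +1·20° lon, +4·10° lat → SW at lon -160°, lat -50°.
Square 7, 7: +7·2° lon, +7·1° lat → SW at lon -146°, lat -43°.
Subsquare w=22, u=20: +22·0.0833333° lon, +20·0.0416667° lat → SW at lon -144.167°, lat -42.1667°.
Extended square 5, 0: +5·0.00833333° lon, +0·0.00416667° lat → SW at lon -144.125°, lat -42.1667°.
latitude 42.16667° S, longitude 144.12500° W.

42.16667° S, 144.12500° W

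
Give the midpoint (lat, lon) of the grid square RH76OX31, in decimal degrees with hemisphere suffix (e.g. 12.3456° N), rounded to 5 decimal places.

Field R=17, H=7: +17·20° lon, +7·10° lat → SW at lon 160°, lat -20°.
Square 7, 6: +7·2° lon, +6·1° lat → SW at lon 174°, lat -14°.
Subsquare o=14, x=23: +14·0.0833333° lon, +23·0.0416667° lat → SW at lon 175.167°, lat -13.0417°.
Extended square 3, 1: +3·0.00833333° lon, +1·0.00416667° lat → SW at lon 175.192°, lat -13.0375°.
Cell spans 0.00833333° lon × 0.00416667° lat. Centre is SW corner plus half of each.
latitude 13.03542° S, longitude 175.19583° E.

13.03542° S, 175.19583° E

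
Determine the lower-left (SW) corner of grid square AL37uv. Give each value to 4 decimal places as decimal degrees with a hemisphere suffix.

Field A=0, L=11: +0·20° lon, +11·10° lat → SW at lon -180°, lat 20°.
Square 3, 7: +3·2° lon, +7·1° lat → SW at lon -174°, lat 27°.
Subsquare u=20, v=21: +20·0.0833333° lon, +21·0.0416667° lat → SW at lon -172.333°, lat 27.875°.
latitude 27.8750° N, longitude 172.3333° W.

27.8750° N, 172.3333° W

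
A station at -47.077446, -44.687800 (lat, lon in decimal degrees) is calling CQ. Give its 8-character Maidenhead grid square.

Add 180° to longitude and 90° to latitude: 135.31220, 42.92255.
Field: lon ⌊135.31220/20⌋ = 6 → G; lat ⌊42.92255/10⌋ = 4 → E.
Square: lon ⌊15.31220/2⌋ = 7; lat ⌊2.92255/1⌋ = 2.
Subsquare: lon ⌊1.31220/0.0833333⌋ = 15 → p; lat ⌊0.92255/0.0416667⌋ = 22 → w.
Extended square: lon ⌊0.06220/0.00833333⌋ = 7; lat ⌊0.00589/0.00416667⌋ = 1.

GE72pw71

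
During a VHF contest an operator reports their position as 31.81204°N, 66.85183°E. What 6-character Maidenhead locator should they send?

MM31kt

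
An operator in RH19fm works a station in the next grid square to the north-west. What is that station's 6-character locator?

Longitude subsquare f = 5; −1 → 4 = e.
Latitude subsquare m = 12; +1 → 13 = n.

RH19en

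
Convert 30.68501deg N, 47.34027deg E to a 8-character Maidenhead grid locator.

Add 180° to longitude and 90° to latitude: 227.34027, 120.68501.
Field: 227.34027/20 → 11 → L, 120.68501/10 → 12 → M; chars LM.
Square: 7.34027/2 → 3, 0.68501/1 → 0; chars 30.
Subsquare: 1.34027/0.0833333 → 16 → q, 0.68501/0.0416667 → 16 → q; chars qq.
Extended square: 0.00694/0.00833333 → 0, 0.01834/0.00416667 → 4; chars 04.

LM30qq04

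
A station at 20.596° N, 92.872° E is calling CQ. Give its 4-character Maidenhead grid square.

NL60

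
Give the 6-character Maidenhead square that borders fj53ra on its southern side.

FJ52rx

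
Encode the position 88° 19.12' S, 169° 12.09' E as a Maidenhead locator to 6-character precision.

Add 180° to longitude and 90° to latitude: 349.2015, 1.6813.
Field: 349.2015/20 → 17 → R, 1.6813/10 → 0 → A; chars RA.
Square: 9.2015/2 → 4, 1.6813/1 → 1; chars 41.
Subsquare: 1.2015/0.0833333 → 14 → o, 0.6813/0.0416667 → 16 → q; chars oq.

RA41oq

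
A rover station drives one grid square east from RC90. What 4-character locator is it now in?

Longitude square 9; +1 → 10, wraps to 0, carry into field.
Longitude field R = 17; +1 → 18, wraps to 0 = A, wrapping around the antimeridian.
The latitude characters are unchanged.

AC00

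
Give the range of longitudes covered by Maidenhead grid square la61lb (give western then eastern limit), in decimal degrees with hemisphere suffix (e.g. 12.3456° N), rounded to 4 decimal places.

52.9167° E, 53.0000° E

Field L=11, A=0: +11·20° lon, +0·10° lat → SW at lon 40°, lat -90°.
Square 6, 1: +6·2° lon, +1·1° lat → SW at lon 52°, lat -89°.
Subsquare l=11, b=1: +11·0.0833333° lon, +1·0.0416667° lat → SW at lon 52.9167°, lat -88.9583°.
Cell spans 0.0833333° lon × 0.0416667° lat.
west 52.9167° E, east 53.0000° E.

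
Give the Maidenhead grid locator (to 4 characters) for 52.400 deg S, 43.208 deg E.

LD17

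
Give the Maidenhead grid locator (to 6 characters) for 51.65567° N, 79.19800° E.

MO91op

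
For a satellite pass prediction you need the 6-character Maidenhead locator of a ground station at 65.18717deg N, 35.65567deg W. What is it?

Add 180° to longitude and 90° to latitude: 144.3443, 155.1872.
Field: lon ⌊144.3443/20⌋ = 7 → H; lat ⌊155.1872/10⌋ = 15 → P.
Square: lon ⌊4.3443/2⌋ = 2; lat ⌊5.1872/1⌋ = 5.
Subsquare: lon ⌊0.3443/0.0833333⌋ = 4 → e; lat ⌊0.1872/0.0416667⌋ = 4 → e.

HP25ee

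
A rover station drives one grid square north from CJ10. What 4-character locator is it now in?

Latitude square 0; +1 → 1.
The longitude characters are unchanged.

CJ11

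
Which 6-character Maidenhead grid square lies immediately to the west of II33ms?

Longitude subsquare m = 12; −1 → 11 = l.
The latitude characters are unchanged.

II33ls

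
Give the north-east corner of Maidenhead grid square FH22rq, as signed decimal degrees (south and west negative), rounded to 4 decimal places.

-17.2917, -74.5000

Field F=5, H=7: +5·20° lon, +7·10° lat → SW at lon -80°, lat -20°.
Square 2, 2: +2·2° lon, +2·1° lat → SW at lon -76°, lat -18°.
Subsquare r=17, q=16: +17·0.0833333° lon, +16·0.0416667° lat → SW at lon -74.5833°, lat -17.3333°.
Cell spans 0.0833333° lon × 0.0416667° lat. NE corner is SW corner plus one full cell.
latitude -17.2917, longitude -74.5000.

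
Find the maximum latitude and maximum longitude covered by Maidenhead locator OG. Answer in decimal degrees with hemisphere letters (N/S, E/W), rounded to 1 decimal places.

Field O=14, G=6: +14·20° lon, +6·10° lat → SW at lon 100°, lat -30°.
Cell spans 20° lon × 10° lat. NE corner is SW corner plus one full cell.
latitude 20.0° S, longitude 120.0° E.

20.0° S, 120.0° E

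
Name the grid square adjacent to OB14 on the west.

Longitude square 1; −1 → 0.
The latitude characters are unchanged.

OB04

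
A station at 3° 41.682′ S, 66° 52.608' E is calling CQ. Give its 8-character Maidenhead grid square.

MI36kh53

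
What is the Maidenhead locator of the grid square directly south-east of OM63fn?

OM63gm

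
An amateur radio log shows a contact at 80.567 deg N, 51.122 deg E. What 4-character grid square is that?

LR50

Shift to the Maidenhead origin (180°W, 90°S): lon 231.12, lat 170.57.
Field: 231.12/20 → 11 → L, 170.57/10 → 17 → R; chars LR.
Square: 11.12/2 → 5, 0.57/1 → 0; chars 50.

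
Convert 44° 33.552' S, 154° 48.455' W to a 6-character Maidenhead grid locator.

Add 180° to longitude and 90° to latitude: 25.1924, 45.4408.
Field: 25.1924/20 → 1 → B, 45.4408/10 → 4 → E; chars BE.
Square: 5.1924/2 → 2, 5.4408/1 → 5; chars 25.
Subsquare: 1.1924/0.0833333 → 14 → o, 0.4408/0.0416667 → 10 → k; chars ok.

BE25ok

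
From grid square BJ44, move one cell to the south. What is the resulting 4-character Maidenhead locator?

Latitude square 4; −1 → 3.
The longitude characters are unchanged.

BJ43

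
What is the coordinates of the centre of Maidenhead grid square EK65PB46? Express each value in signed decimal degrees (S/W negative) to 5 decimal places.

Field E=4, K=10: +4·20° lon, +10·10° lat → SW at lon -100°, lat 10°.
Square 6, 5: +6·2° lon, +5·1° lat → SW at lon -88°, lat 15°.
Subsquare p=15, b=1: +15·0.0833333° lon, +1·0.0416667° lat → SW at lon -86.75°, lat 15.0417°.
Extended square 4, 6: +4·0.00833333° lon, +6·0.00416667° lat → SW at lon -86.7167°, lat 15.0667°.
Cell spans 0.00833333° lon × 0.00416667° lat. Centre is SW corner plus half of each.
latitude 15.06875, longitude -86.71250.

15.06875, -86.71250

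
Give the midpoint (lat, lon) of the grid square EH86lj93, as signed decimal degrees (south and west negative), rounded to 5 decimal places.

-13.61042, -83.00417

Field E=4, H=7: +4·20° lon, +7·10° lat → SW at lon -100°, lat -20°.
Square 8, 6: +8·2° lon, +6·1° lat → SW at lon -84°, lat -14°.
Subsquare l=11, j=9: +11·0.0833333° lon, +9·0.0416667° lat → SW at lon -83.0833°, lat -13.625°.
Extended square 9, 3: +9·0.00833333° lon, +3·0.00416667° lat → SW at lon -83.0083°, lat -13.6125°.
Cell spans 0.00833333° lon × 0.00416667° lat. Centre is SW corner plus half of each.
latitude -13.61042, longitude -83.00417.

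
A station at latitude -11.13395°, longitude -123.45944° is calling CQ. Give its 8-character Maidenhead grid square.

CH88gu47

Add 180° to longitude and 90° to latitude: 56.54056, 78.86605.
Field: 56.54056/20 → 2 → C, 78.86605/10 → 7 → H; chars CH.
Square: 16.54056/2 → 8, 8.86605/1 → 8; chars 88.
Subsquare: 0.54056/0.0833333 → 6 → g, 0.86605/0.0416667 → 20 → u; chars gu.
Extended square: 0.04056/0.00833333 → 4, 0.03272/0.00416667 → 7; chars 47.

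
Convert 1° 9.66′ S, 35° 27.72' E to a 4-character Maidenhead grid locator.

KI78

Offset from 180°W / 90°S: lon 215.46°, lat 88.84°.
Field: 215.46/20 → 10 → K, 88.84/10 → 8 → I; chars KI.
Square: 15.46/2 → 7, 8.84/1 → 8; chars 78.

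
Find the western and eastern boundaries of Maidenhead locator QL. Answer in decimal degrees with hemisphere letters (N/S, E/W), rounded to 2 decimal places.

Field Q=16, L=11: +16·20° lon, +11·10° lat → SW at lon 140°, lat 20°.
Cell spans 20° lon × 10° lat.
west 140.00° E, east 160.00° E.

140.00° E, 160.00° E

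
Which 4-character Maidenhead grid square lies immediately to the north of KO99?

KP90

Latitude square 9; +1 → 10, wraps to 0, carry into field.
Latitude field O = 14; +1 → 15 = P.
The longitude characters are unchanged.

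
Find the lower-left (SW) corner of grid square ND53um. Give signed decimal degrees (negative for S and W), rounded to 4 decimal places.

Field N=13, D=3: +13·20° lon, +3·10° lat → SW at lon 80°, lat -60°.
Square 5, 3: +5·2° lon, +3·1° lat → SW at lon 90°, lat -57°.
Subsquare u=20, m=12: +20·0.0833333° lon, +12·0.0416667° lat → SW at lon 91.6667°, lat -56.5°.
latitude -56.5000, longitude 91.6667.

-56.5000, 91.6667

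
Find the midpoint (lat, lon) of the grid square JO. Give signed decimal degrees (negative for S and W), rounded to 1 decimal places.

55.0, 10.0

Field J=9, O=14: +9·20° lon, +14·10° lat → SW at lon 0°, lat 50°.
Cell spans 20° lon × 10° lat. Centre is SW corner plus half of each.
latitude 55.0, longitude 10.0.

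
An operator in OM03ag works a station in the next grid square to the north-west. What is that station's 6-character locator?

Longitude subsquare a = 0; −1 → -1, wraps to 23 = x, carry into square.
Longitude square 0; −1 → -1, wraps to 9, carry into field.
Longitude field O = 14; −1 → 13 = N.
Latitude subsquare g = 6; +1 → 7 = h.

NM93xh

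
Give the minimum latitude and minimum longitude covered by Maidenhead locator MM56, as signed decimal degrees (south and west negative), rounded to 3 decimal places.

36.000, 70.000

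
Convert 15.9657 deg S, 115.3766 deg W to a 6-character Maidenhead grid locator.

Shift to the Maidenhead origin (180°W, 90°S): lon 64.6234, lat 74.0343.
Field (20°×10°, letters A–R): 64.6234/20 → 3 → D, 74.0343/10 → 7 → H; chars DH.
Square (2°×1°, digits 0–9): 4.6234/2 → 2, 4.0343/1 → 4; chars 24.
Subsquare (5′×2.5′, letters a–x): 0.6234/0.0833333 → 7 → h, 0.0343/0.0416667 → 0 → a; chars ha.

DH24ha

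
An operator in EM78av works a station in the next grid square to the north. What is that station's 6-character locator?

EM78aw

Latitude subsquare v = 21; +1 → 22 = w.
The longitude characters are unchanged.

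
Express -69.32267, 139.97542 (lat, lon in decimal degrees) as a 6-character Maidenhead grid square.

PC90xq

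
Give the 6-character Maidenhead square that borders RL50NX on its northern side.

Latitude subsquare x = 23; +1 → 24, wraps to 0 = a, carry into square.
Latitude square 0; +1 → 1.
The longitude characters are unchanged.

RL51na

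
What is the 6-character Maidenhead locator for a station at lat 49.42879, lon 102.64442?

Add 180° to longitude and 90° to latitude: 282.6444, 139.4288.
Field: lon ⌊282.6444/20⌋ = 14 → O; lat ⌊139.4288/10⌋ = 13 → N.
Square: lon ⌊2.6444/2⌋ = 1; lat ⌊9.4288/1⌋ = 9.
Subsquare: lon ⌊0.6444/0.0833333⌋ = 7 → h; lat ⌊0.4288/0.0416667⌋ = 10 → k.

ON19hk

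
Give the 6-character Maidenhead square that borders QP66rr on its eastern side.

Longitude subsquare r = 17; +1 → 18 = s.
The latitude characters are unchanged.

QP66sr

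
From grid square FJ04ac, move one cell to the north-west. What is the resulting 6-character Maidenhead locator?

EJ94xd

Longitude subsquare a = 0; −1 → -1, wraps to 23 = x, carry into square.
Longitude square 0; −1 → -1, wraps to 9, carry into field.
Longitude field F = 5; −1 → 4 = E.
Latitude subsquare c = 2; +1 → 3 = d.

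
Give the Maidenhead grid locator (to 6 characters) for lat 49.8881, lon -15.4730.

Shift to the Maidenhead origin (180°W, 90°S): lon 164.5270, lat 139.8881.
Field (20°×10°, letters A–R): lon ⌊164.5270/20⌋ = 8 → I; lat ⌊139.8881/10⌋ = 13 → N.
Square (2°×1°, digits 0–9): lon ⌊4.5270/2⌋ = 2; lat ⌊9.8881/1⌋ = 9.
Subsquare (5′×2.5′, letters a–x): lon ⌊0.5270/0.0833333⌋ = 6 → g; lat ⌊0.8881/0.0416667⌋ = 21 → v.

IN29gv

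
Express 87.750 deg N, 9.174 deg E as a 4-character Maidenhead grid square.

Shift to the Maidenhead origin (180°W, 90°S): lon 189.17, lat 177.75.
Field: lon ⌊189.17/20⌋ = 9 → J; lat ⌊177.75/10⌋ = 17 → R.
Square: lon ⌊9.17/2⌋ = 4; lat ⌊7.75/1⌋ = 7.

JR47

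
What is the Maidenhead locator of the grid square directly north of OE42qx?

Latitude subsquare x = 23; +1 → 24, wraps to 0 = a, carry into square.
Latitude square 2; +1 → 3.
The longitude characters are unchanged.

OE43qa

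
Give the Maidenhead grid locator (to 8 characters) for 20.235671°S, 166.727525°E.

RG39is73

Shift to the Maidenhead origin (180°W, 90°S): lon 346.72753, lat 69.76433.
Field: lon ⌊346.72753/20⌋ = 17 → R; lat ⌊69.76433/10⌋ = 6 → G.
Square: lon ⌊6.72753/2⌋ = 3; lat ⌊9.76433/1⌋ = 9.
Subsquare: lon ⌊0.72753/0.0833333⌋ = 8 → i; lat ⌊0.76433/0.0416667⌋ = 18 → s.
Extended square: lon ⌊0.06086/0.00833333⌋ = 7; lat ⌊0.01433/0.00416667⌋ = 3.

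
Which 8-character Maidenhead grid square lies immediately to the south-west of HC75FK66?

Longitude extended square 6; −1 → 5.
Latitude extended square 6; −1 → 5.

HC75fk55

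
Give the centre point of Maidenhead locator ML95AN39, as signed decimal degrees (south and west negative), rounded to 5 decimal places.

25.58125, 78.02917

Field M=12, L=11: +12·20° lon, +11·10° lat → SW at lon 60°, lat 20°.
Square 9, 5: +9·2° lon, +5·1° lat → SW at lon 78°, lat 25°.
Subsquare a=0, n=13: +0·0.0833333° lon, +13·0.0416667° lat → SW at lon 78°, lat 25.5417°.
Extended square 3, 9: +3·0.00833333° lon, +9·0.00416667° lat → SW at lon 78.025°, lat 25.5792°.
Cell spans 0.00833333° lon × 0.00416667° lat. Centre is SW corner plus half of each.
latitude 25.58125, longitude 78.02917.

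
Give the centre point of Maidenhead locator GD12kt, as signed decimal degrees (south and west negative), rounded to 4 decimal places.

-57.1875, -57.1250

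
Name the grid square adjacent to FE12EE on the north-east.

Longitude subsquare e = 4; +1 → 5 = f.
Latitude subsquare e = 4; +1 → 5 = f.

FE12ff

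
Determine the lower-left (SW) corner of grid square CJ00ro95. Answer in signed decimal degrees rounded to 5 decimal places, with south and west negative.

Field C=2, J=9: +2·20° lon, +9·10° lat → SW at lon -140°, lat 0°.
Square 0, 0: +0·2° lon, +0·1° lat → SW at lon -140°, lat 0°.
Subsquare r=17, o=14: +17·0.0833333° lon, +14·0.0416667° lat → SW at lon -138.583°, lat 0.583333°.
Extended square 9, 5: +9·0.00833333° lon, +5·0.00416667° lat → SW at lon -138.508°, lat 0.604167°.
latitude 0.60417, longitude -138.50833.

0.60417, -138.50833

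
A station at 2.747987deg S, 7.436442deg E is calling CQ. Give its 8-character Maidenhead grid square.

Shift to the Maidenhead origin (180°W, 90°S): lon 187.43644, lat 87.25201.
Field: lon ⌊187.43644/20⌋ = 9 → J; lat ⌊87.25201/10⌋ = 8 → I.
Square: lon ⌊7.43644/2⌋ = 3; lat ⌊7.25201/1⌋ = 7.
Subsquare: lon ⌊1.43644/0.0833333⌋ = 17 → r; lat ⌊0.25201/0.0416667⌋ = 6 → g.
Extended square: lon ⌊0.01978/0.00833333⌋ = 2; lat ⌊0.00201/0.00416667⌋ = 0.

JI37rg20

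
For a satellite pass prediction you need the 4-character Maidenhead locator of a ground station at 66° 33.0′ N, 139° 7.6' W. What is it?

CP06

Shift to the Maidenhead origin (180°W, 90°S): lon 40.87, lat 156.55.
Field (20°×10°, letters A–R): 40.87/20 → 2 → C, 156.55/10 → 15 → P; chars CP.
Square (2°×1°, digits 0–9): 0.87/2 → 0, 6.55/1 → 6; chars 06.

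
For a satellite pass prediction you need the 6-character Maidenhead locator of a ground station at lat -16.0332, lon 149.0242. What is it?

Shift to the Maidenhead origin (180°W, 90°S): lon 329.0242, lat 73.9668.
Field: 329.0242/20 → 16 → Q, 73.9668/10 → 7 → H; chars QH.
Square: 9.0242/2 → 4, 3.9668/1 → 3; chars 43.
Subsquare: 1.0242/0.0833333 → 12 → m, 0.9668/0.0416667 → 23 → x; chars mx.

QH43mx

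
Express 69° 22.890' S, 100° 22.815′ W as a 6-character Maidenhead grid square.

DC90to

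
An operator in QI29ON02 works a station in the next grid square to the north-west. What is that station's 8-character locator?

QI29nn93

Longitude extended square 0; −1 → -1, wraps to 9, carry into subsquare.
Longitude subsquare o = 14; −1 → 13 = n.
Latitude extended square 2; +1 → 3.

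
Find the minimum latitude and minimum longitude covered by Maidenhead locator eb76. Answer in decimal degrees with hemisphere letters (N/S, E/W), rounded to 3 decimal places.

74.000° S, 86.000° W

Field E=4, B=1: +4·20° lon, +1·10° lat → SW at lon -100°, lat -80°.
Square 7, 6: +7·2° lon, +6·1° lat → SW at lon -86°, lat -74°.
latitude 74.000° S, longitude 86.000° W.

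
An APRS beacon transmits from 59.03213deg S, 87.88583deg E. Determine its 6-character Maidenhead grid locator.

ND30wx

Offset from 180°W / 90°S: lon 267.8858°, lat 30.9679°.
Field: lon ⌊267.8858/20⌋ = 13 → N; lat ⌊30.9679/10⌋ = 3 → D.
Square: lon ⌊7.8858/2⌋ = 3; lat ⌊0.9679/1⌋ = 0.
Subsquare: lon ⌊1.8858/0.0833333⌋ = 22 → w; lat ⌊0.9679/0.0416667⌋ = 23 → x.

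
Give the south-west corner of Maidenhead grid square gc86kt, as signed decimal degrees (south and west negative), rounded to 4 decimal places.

-63.2083, -43.1667

Field G=6, C=2: +6·20° lon, +2·10° lat → SW at lon -60°, lat -70°.
Square 8, 6: +8·2° lon, +6·1° lat → SW at lon -44°, lat -64°.
Subsquare k=10, t=19: +10·0.0833333° lon, +19·0.0416667° lat → SW at lon -43.1667°, lat -63.2083°.
latitude -63.2083, longitude -43.1667.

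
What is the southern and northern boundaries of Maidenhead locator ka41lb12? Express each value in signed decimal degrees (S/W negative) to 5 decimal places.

-88.95000, -88.94583

Field K=10, A=0: +10·20° lon, +0·10° lat → SW at lon 20°, lat -90°.
Square 4, 1: +4·2° lon, +1·1° lat → SW at lon 28°, lat -89°.
Subsquare l=11, b=1: +11·0.0833333° lon, +1·0.0416667° lat → SW at lon 28.9167°, lat -88.9583°.
Extended square 1, 2: +1·0.00833333° lon, +2·0.00416667° lat → SW at lon 28.925°, lat -88.95°.
Cell spans 0.00833333° lon × 0.00416667° lat.
south -88.95000, north -88.94583.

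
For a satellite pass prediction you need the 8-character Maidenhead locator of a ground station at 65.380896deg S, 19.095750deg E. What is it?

JC94no18

Shift to the Maidenhead origin (180°W, 90°S): lon 199.09575, lat 24.61910.
Field (20°×10°, letters A–R): 199.09575/20 → 9 → J, 24.61910/10 → 2 → C; chars JC.
Square (2°×1°, digits 0–9): 19.09575/2 → 9, 4.61910/1 → 4; chars 94.
Subsquare (5′×2.5′, letters a–x): 1.09575/0.0833333 → 13 → n, 0.61910/0.0416667 → 14 → o; chars no.
Extended square (30″×15″, digits 0–9): 0.01242/0.00833333 → 1, 0.03577/0.00416667 → 8; chars 18.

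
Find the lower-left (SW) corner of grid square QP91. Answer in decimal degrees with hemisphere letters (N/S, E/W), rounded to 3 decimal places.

61.000° N, 158.000° E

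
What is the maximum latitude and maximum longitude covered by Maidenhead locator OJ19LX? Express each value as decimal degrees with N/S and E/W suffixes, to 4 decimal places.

10.0000° N, 103.0000° E

Field O=14, J=9: +14·20° lon, +9·10° lat → SW at lon 100°, lat 0°.
Square 1, 9: +1·2° lon, +9·1° lat → SW at lon 102°, lat 9°.
Subsquare l=11, x=23: +11·0.0833333° lon, +23·0.0416667° lat → SW at lon 102.917°, lat 9.95833°.
Cell spans 0.0833333° lon × 0.0416667° lat. NE corner is SW corner plus one full cell.
latitude 10.0000° N, longitude 103.0000° E.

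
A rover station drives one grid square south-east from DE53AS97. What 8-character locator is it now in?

Longitude extended square 9; +1 → 10, wraps to 0, carry into subsquare.
Longitude subsquare a = 0; +1 → 1 = b.
Latitude extended square 7; −1 → 6.

DE53bs06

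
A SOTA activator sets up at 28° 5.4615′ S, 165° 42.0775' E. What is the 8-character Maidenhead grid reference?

RG21uv48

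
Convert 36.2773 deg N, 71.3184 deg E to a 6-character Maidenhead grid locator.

Shift to the Maidenhead origin (180°W, 90°S): lon 251.3184, lat 126.2773.
Field (20°×10°, letters A–R): 251.3184/20 → 12 → M, 126.2773/10 → 12 → M; chars MM.
Square (2°×1°, digits 0–9): 11.3184/2 → 5, 6.2773/1 → 6; chars 56.
Subsquare (5′×2.5′, letters a–x): 1.3184/0.0833333 → 15 → p, 0.2773/0.0416667 → 6 → g; chars pg.

MM56pg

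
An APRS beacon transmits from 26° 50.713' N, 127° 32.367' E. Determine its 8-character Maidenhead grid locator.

Offset from 180°W / 90°S: lon 307.53945°, lat 116.84522°.
Field: lon ⌊307.53945/20⌋ = 15 → P; lat ⌊116.84522/10⌋ = 11 → L.
Square: lon ⌊7.53945/2⌋ = 3; lat ⌊6.84522/1⌋ = 6.
Subsquare: lon ⌊1.53945/0.0833333⌋ = 18 → s; lat ⌊0.84522/0.0416667⌋ = 20 → u.
Extended square: lon ⌊0.03945/0.00833333⌋ = 4; lat ⌊0.01188/0.00416667⌋ = 2.

PL36su42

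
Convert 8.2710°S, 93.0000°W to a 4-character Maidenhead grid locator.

EI31

Offset from 180°W / 90°S: lon 87.00°, lat 81.73°.
Field: lon ⌊87.00/20⌋ = 4 → E; lat ⌊81.73/10⌋ = 8 → I.
Square: lon ⌊7.00/2⌋ = 3; lat ⌊1.73/1⌋ = 1.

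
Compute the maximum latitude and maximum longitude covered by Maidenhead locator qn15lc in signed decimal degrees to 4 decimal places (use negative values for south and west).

Field Q=16, N=13: +16·20° lon, +13·10° lat → SW at lon 140°, lat 40°.
Square 1, 5: +1·2° lon, +5·1° lat → SW at lon 142°, lat 45°.
Subsquare l=11, c=2: +11·0.0833333° lon, +2·0.0416667° lat → SW at lon 142.917°, lat 45.0833°.
Cell spans 0.0833333° lon × 0.0416667° lat. NE corner is SW corner plus one full cell.
latitude 45.1250, longitude 143.0000.

45.1250, 143.0000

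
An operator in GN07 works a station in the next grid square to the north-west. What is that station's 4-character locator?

FN98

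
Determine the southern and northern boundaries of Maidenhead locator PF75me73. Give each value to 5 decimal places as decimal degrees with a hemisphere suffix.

34.82083° S, 34.81667° S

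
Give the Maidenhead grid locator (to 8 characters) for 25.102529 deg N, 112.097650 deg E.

OL65bc14

Add 180° to longitude and 90° to latitude: 292.09765, 115.10253.
Field: lon ⌊292.09765/20⌋ = 14 → O; lat ⌊115.10253/10⌋ = 11 → L.
Square: lon ⌊12.09765/2⌋ = 6; lat ⌊5.10253/1⌋ = 5.
Subsquare: lon ⌊0.09765/0.0833333⌋ = 1 → b; lat ⌊0.10253/0.0416667⌋ = 2 → c.
Extended square: lon ⌊0.01432/0.00833333⌋ = 1; lat ⌊0.01920/0.00416667⌋ = 4.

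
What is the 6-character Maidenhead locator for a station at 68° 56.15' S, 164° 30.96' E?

RC21gb

Offset from 180°W / 90°S: lon 344.5160°, lat 21.0642°.
Field (20°×10°, letters A–R): lon ⌊344.5160/20⌋ = 17 → R; lat ⌊21.0642/10⌋ = 2 → C.
Square (2°×1°, digits 0–9): lon ⌊4.5160/2⌋ = 2; lat ⌊1.0642/1⌋ = 1.
Subsquare (5′×2.5′, letters a–x): lon ⌊0.5160/0.0833333⌋ = 6 → g; lat ⌊0.0642/0.0416667⌋ = 1 → b.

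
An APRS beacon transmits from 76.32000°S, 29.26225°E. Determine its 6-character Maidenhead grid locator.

KB43pq

Shift to the Maidenhead origin (180°W, 90°S): lon 209.2622, lat 13.6800.
Field: lon ⌊209.2622/20⌋ = 10 → K; lat ⌊13.6800/10⌋ = 1 → B.
Square: lon ⌊9.2622/2⌋ = 4; lat ⌊3.6800/1⌋ = 3.
Subsquare: lon ⌊1.2622/0.0833333⌋ = 15 → p; lat ⌊0.6800/0.0416667⌋ = 16 → q.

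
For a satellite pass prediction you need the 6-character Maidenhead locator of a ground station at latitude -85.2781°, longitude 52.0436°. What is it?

Shift to the Maidenhead origin (180°W, 90°S): lon 232.0436, lat 4.7219.
Field: lon ⌊232.0436/20⌋ = 11 → L; lat ⌊4.7219/10⌋ = 0 → A.
Square: lon ⌊12.0436/2⌋ = 6; lat ⌊4.7219/1⌋ = 4.
Subsquare: lon ⌊0.0436/0.0833333⌋ = 0 → a; lat ⌊0.7219/0.0416667⌋ = 17 → r.

LA64ar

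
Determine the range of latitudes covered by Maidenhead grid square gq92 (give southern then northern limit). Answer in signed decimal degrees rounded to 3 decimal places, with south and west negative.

72.000, 73.000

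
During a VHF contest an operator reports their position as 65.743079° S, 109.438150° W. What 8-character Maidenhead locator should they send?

DC54gg71

Shift to the Maidenhead origin (180°W, 90°S): lon 70.56185, lat 24.25692.
Field: lon ⌊70.56185/20⌋ = 3 → D; lat ⌊24.25692/10⌋ = 2 → C.
Square: lon ⌊10.56185/2⌋ = 5; lat ⌊4.25692/1⌋ = 4.
Subsquare: lon ⌊0.56185/0.0833333⌋ = 6 → g; lat ⌊0.25692/0.0416667⌋ = 6 → g.
Extended square: lon ⌊0.06185/0.00833333⌋ = 7; lat ⌊0.00692/0.00416667⌋ = 1.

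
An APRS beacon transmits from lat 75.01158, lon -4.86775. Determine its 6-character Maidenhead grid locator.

Shift to the Maidenhead origin (180°W, 90°S): lon 175.1322, lat 165.0116.
Field: lon ⌊175.1322/20⌋ = 8 → I; lat ⌊165.0116/10⌋ = 16 → Q.
Square: lon ⌊15.1322/2⌋ = 7; lat ⌊5.0116/1⌋ = 5.
Subsquare: lon ⌊1.1322/0.0833333⌋ = 13 → n; lat ⌊0.0116/0.0416667⌋ = 0 → a.

IQ75na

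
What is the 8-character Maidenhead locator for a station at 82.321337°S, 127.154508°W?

CA67kq12

Offset from 180°W / 90°S: lon 52.84549°, lat 7.67866°.
Field: lon ⌊52.84549/20⌋ = 2 → C; lat ⌊7.67866/10⌋ = 0 → A.
Square: lon ⌊12.84549/2⌋ = 6; lat ⌊7.67866/1⌋ = 7.
Subsquare: lon ⌊0.84549/0.0833333⌋ = 10 → k; lat ⌊0.67866/0.0416667⌋ = 16 → q.
Extended square: lon ⌊0.01216/0.00833333⌋ = 1; lat ⌊0.01200/0.00416667⌋ = 2.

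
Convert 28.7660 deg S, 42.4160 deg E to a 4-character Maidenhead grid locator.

LG11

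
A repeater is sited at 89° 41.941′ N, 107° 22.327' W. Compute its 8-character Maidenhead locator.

Add 180° to longitude and 90° to latitude: 72.62788, 179.69902.
Field: lon ⌊72.62788/20⌋ = 3 → D; lat ⌊179.69902/10⌋ = 17 → R.
Square: lon ⌊12.62788/2⌋ = 6; lat ⌊9.69902/1⌋ = 9.
Subsquare: lon ⌊0.62788/0.0833333⌋ = 7 → h; lat ⌊0.69902/0.0416667⌋ = 16 → q.
Extended square: lon ⌊0.04455/0.00833333⌋ = 5; lat ⌊0.03235/0.00416667⌋ = 7.

DR69hq57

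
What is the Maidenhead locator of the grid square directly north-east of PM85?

PM96

Longitude square 8; +1 → 9.
Latitude square 5; +1 → 6.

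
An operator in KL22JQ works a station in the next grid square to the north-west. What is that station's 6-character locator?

KL22ir

Longitude subsquare j = 9; −1 → 8 = i.
Latitude subsquare q = 16; +1 → 17 = r.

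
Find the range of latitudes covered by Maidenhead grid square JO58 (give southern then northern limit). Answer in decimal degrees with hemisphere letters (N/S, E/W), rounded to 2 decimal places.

Field J=9, O=14: +9·20° lon, +14·10° lat → SW at lon 0°, lat 50°.
Square 5, 8: +5·2° lon, +8·1° lat → SW at lon 10°, lat 58°.
Cell spans 2° lon × 1° lat.
south 58.00° N, north 59.00° N.

58.00° N, 59.00° N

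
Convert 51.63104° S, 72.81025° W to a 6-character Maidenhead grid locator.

Add 180° to longitude and 90° to latitude: 107.1898, 38.3690.
Field: lon ⌊107.1898/20⌋ = 5 → F; lat ⌊38.3690/10⌋ = 3 → D.
Square: lon ⌊7.1898/2⌋ = 3; lat ⌊8.3690/1⌋ = 8.
Subsquare: lon ⌊1.1898/0.0833333⌋ = 14 → o; lat ⌊0.3690/0.0416667⌋ = 8 → i.

FD38oi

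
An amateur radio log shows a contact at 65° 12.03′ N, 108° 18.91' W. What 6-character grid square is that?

DP55ue

Add 180° to longitude and 90° to latitude: 71.6848, 155.2005.
Field: 71.6848/20 → 3 → D, 155.2005/10 → 15 → P; chars DP.
Square: 11.6848/2 → 5, 5.2005/1 → 5; chars 55.
Subsquare: 1.6848/0.0833333 → 20 → u, 0.2005/0.0416667 → 4 → e; chars ue.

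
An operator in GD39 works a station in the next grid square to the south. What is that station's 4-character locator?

GD38

Latitude square 9; −1 → 8.
The longitude characters are unchanged.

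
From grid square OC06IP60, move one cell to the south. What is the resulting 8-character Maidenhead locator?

Latitude extended square 0; −1 → -1, wraps to 9, carry into subsquare.
Latitude subsquare p = 15; −1 → 14 = o.
The longitude characters are unchanged.

OC06io69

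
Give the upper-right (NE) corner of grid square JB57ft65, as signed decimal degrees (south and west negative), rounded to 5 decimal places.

-72.18333, 10.47500

Field J=9, B=1: +9·20° lon, +1·10° lat → SW at lon 0°, lat -80°.
Square 5, 7: +5·2° lon, +7·1° lat → SW at lon 10°, lat -73°.
Subsquare f=5, t=19: +5·0.0833333° lon, +19·0.0416667° lat → SW at lon 10.4167°, lat -72.2083°.
Extended square 6, 5: +6·0.00833333° lon, +5·0.00416667° lat → SW at lon 10.4667°, lat -72.1875°.
Cell spans 0.00833333° lon × 0.00416667° lat. NE corner is SW corner plus one full cell.
latitude -72.18333, longitude 10.47500.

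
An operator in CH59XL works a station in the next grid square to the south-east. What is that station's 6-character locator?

Longitude subsquare x = 23; +1 → 24, wraps to 0 = a, carry into square.
Longitude square 5; +1 → 6.
Latitude subsquare l = 11; −1 → 10 = k.

CH69ak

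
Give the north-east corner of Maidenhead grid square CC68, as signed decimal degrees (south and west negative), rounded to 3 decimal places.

Field C=2, C=2: +2·20° lon, +2·10° lat → SW at lon -140°, lat -70°.
Square 6, 8: +6·2° lon, +8·1° lat → SW at lon -128°, lat -62°.
Cell spans 2° lon × 1° lat. NE corner is SW corner plus one full cell.
latitude -61.000, longitude -126.000.

-61.000, -126.000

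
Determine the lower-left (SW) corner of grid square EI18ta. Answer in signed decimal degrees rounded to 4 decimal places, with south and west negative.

-2.0000, -96.4167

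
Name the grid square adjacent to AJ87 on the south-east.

Longitude square 8; +1 → 9.
Latitude square 7; −1 → 6.

AJ96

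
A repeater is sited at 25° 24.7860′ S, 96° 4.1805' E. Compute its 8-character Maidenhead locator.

Shift to the Maidenhead origin (180°W, 90°S): lon 276.06968, lat 64.58690.
Field (20°×10°, letters A–R): 276.06968/20 → 13 → N, 64.58690/10 → 6 → G; chars NG.
Square (2°×1°, digits 0–9): 16.06968/2 → 8, 4.58690/1 → 4; chars 84.
Subsquare (5′×2.5′, letters a–x): 0.06968/0.0833333 → 0 → a, 0.58690/0.0416667 → 14 → o; chars ao.
Extended square (30″×15″, digits 0–9): 0.06968/0.00833333 → 8, 0.00357/0.00416667 → 0; chars 80.

NG84ao80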